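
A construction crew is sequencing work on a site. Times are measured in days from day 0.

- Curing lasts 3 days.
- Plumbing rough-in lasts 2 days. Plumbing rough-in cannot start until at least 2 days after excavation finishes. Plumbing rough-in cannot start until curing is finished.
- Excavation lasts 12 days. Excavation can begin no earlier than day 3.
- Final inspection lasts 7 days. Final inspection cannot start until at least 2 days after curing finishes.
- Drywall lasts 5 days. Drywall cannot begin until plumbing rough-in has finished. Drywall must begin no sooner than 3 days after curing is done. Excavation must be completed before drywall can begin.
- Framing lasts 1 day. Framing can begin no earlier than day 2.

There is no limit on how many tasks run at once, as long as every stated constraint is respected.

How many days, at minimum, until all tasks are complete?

Framing cannot begin until its own release at day 2. It runs from day 2 to 2 + 1 = day 3.
Nothing blocks curing, so it runs from day 0 to day 3.
Final inspection cannot begin until curing (finishes day 3, plus 2-day gap → day 5). It runs from day 5 to 5 + 7 = day 12.
After its own release at day 3, excavation can start at day 3 and finishes at day 15.
Plumbing rough-in has to wait for excavation (finishes day 15, plus 2-day gap → day 17); curing (finishes day 3). The latest of these is day 17, so plumbing rough-in runs day 17 to 17 + 2 = day 19.
Drywall cannot start until plumbing rough-in (finishes day 19); curing (finishes day 3, plus 3-day gap → day 6); excavation (finishes day 15). The controlling bound is day 19, so drywall finishes at 19 + 5 = day 24.
All tasks are finished once the last one completes. Finish times: Excavation at 15, Curing at 3, Framing at 3, Plumbing rough-in at 19, Drywall at 24, Final inspection at 12. The latest is day 24.

24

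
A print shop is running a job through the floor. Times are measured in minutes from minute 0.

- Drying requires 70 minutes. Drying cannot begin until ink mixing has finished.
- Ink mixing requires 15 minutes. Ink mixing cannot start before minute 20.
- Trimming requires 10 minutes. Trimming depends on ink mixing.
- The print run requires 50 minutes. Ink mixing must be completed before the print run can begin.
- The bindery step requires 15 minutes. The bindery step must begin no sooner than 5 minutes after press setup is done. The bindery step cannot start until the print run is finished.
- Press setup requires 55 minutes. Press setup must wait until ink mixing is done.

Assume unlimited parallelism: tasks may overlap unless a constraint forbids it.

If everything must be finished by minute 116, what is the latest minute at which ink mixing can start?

Nothing follows the bindery step; the deadline of minute 116 is its only limit. It must start by 116 − 15 = minute 101.
Since the bindery step (must start by minute 101, minus 5-minute gap → minute 96) depends on it, press setup must finish by minute 96. Backing off its 55-minute duration gives a latest start of minute 41.
The print run must finish before the bindery step (must start by minute 101). With a 50-minute duration, the print run must start by 101 − 50 = minute 51.
To finish by minute 116, drying (duration 70) must start no later than minute 46.
Nothing follows trimming; the deadline of minute 116 is its only limit. It must start by 116 − 10 = minute 106.
For ink mixing: press setup (must start by minute 41); the print run (must start by minute 51); drying (must start by minute 46); trimming (must start by minute 106). The most restrictive is minute 41; with a 15-minute duration, ink mixing must start by minute 26.

26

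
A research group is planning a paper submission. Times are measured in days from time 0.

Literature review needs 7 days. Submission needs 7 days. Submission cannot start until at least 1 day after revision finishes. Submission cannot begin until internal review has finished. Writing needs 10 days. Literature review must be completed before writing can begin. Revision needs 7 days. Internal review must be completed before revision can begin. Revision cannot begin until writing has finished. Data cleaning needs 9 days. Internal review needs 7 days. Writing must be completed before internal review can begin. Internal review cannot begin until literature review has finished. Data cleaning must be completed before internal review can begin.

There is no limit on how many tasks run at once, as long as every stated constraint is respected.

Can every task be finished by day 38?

Data cleaning has no prerequisites, so it starts at day 0 and finishes at day 9.
Nothing blocks literature review, so it runs from day 0 to day 7.
After literature review (finishes day 7), writing can start at day 7 and finishes at day 17.
Internal review has to wait for writing (finishes day 17); literature review (finishes day 7); data cleaning (finishes day 9). The latest of these is day 17, so internal review runs day 17 to 17 + 7 = day 24.
Revision cannot start until internal review (finishes day 24); writing (finishes day 17). The controlling bound is day 24, so revision finishes at 24 + 7 = day 31.
Submission has to wait for revision (finishes day 31, plus 1-day gap → day 32); internal review (finishes day 24). The latest of these is day 32, so submission runs day 32 to 32 + 7 = day 39.
The earliest everything can be done is day 39, which is after the deadline of 38, so it is not possible.

No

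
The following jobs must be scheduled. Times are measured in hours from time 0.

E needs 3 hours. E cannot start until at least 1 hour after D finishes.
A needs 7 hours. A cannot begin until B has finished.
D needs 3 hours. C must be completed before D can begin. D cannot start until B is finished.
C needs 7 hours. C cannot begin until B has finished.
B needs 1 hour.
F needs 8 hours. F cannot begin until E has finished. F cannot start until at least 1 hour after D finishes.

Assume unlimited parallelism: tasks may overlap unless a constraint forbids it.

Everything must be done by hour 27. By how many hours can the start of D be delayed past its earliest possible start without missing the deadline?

4

B has no prerequisites, so it starts at hour 0 and finishes at hour 1.
C cannot begin until B (finishes hour 1). It runs from hour 1 to 1 + 7 = hour 8.
For D: C (finishes hour 8); B (finishes hour 1). Taking the maximum gives a start of hour 8, and it finishes at 8 + 3 = hour 11.

Working backward from the deadline:
Nothing follows F; the deadline of hour 27 is its only limit. It must start by 27 − 8 = hour 19.
Since F (must start by hour 19) depends on it, E must finish by hour 19. Backing off its 3-hour duration gives a latest start of hour 16.
D feeds E (must start by hour 16, minus 1-hour gap → hour 15); F (must start by hour 19, minus 1-hour gap → hour 18). Taking the minimum, D must finish by hour 15 and start by 15 − 3 = hour 12.
So D can start as early as hour 8 and as late as hour 12, giving 12 − 8 = 4 hours of slack.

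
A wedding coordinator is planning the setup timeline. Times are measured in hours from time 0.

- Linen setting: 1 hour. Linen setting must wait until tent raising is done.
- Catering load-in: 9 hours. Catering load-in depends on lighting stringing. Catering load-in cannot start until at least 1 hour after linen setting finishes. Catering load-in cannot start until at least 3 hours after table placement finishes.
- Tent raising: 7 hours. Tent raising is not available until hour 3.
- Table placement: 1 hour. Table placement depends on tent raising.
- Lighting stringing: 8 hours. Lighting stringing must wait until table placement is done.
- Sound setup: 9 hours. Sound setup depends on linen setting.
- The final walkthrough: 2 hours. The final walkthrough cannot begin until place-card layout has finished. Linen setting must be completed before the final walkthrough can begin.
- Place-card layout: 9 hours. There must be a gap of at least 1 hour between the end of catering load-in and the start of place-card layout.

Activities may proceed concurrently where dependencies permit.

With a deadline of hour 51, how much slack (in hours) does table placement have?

Tent raising waits on its own release at hour 3, so it starts at hour 3 and finishes at 3 + 7 = hour 10.
After tent raising (finishes hour 10), table placement can start at hour 10 and finishes at hour 11.

Working backward from the deadline:
Nothing follows the final walkthrough; the deadline of hour 51 is its only limit. It must start by 51 − 2 = hour 49.
Place-card layout must finish before the final walkthrough (must start by hour 49). With a 9-hour duration, place-card layout must start by 49 − 9 = hour 40.
Catering load-in must finish before place-card layout (must start by hour 40, minus 1-hour gap → hour 39). With a 9-hour duration, catering load-in must start by 39 − 9 = hour 30.
Lighting stringing feeds into catering load-in (must start by hour 30); so lighting stringing must finish by hour 30 and therefore start by hour 22.
Table placement must finish in time for lighting stringing (must start by hour 22); catering load-in (must start by hour 30, minus 3-hour gap → hour 27). The tightest is hour 22, so table placement must start by 22 − 1 = hour 21.
So table placement can start as early as hour 10 and as late as hour 21, giving 21 − 10 = 11 hours of slack.

11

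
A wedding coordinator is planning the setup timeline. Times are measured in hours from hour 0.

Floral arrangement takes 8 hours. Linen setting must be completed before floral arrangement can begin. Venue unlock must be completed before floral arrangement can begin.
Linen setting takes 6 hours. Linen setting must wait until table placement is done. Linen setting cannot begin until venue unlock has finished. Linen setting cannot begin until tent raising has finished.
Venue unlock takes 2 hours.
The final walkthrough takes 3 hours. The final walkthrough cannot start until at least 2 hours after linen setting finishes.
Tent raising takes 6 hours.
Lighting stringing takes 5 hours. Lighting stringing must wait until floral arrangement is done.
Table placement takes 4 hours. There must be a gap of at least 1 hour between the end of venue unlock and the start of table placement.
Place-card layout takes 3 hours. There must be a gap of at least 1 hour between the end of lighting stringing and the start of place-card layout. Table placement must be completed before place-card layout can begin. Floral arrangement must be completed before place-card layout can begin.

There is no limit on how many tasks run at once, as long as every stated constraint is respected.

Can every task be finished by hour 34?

Yes

Tent raising has no prerequisites, so it starts at hour 0 and finishes at hour 6.
Venue unlock can start immediately at hour 0; it finishes at hour 2.
Table placement cannot begin until venue unlock (finishes hour 2, plus 1-hour gap → hour 3). It runs from hour 3 to 3 + 4 = hour 7.
Linen setting has to wait for table placement (finishes hour 7); venue unlock (finishes hour 2); tent raising (finishes hour 6). The latest of these is hour 7, so linen setting runs hour 7 to 7 + 6 = hour 13.
After linen setting (finishes hour 13, plus 2-hour gap → hour 15), the final walkthrough can start at hour 15 and finishes at hour 18.
Floral arrangement needs all of linen setting (finishes hour 13); venue unlock (finishes hour 2). That puts its earliest start at hour 13; it finishes at 13 + 8 = hour 21.
Lighting stringing cannot begin until floral arrangement (finishes hour 21). It runs from hour 21 to 21 + 5 = hour 26.
Place-card layout has to wait for lighting stringing (finishes hour 26, plus 1-hour gap → hour 27); table placement (finishes hour 7); floral arrangement (finishes hour 21). The latest of these is hour 27, so place-card layout runs hour 27 to 27 + 3 = hour 30.
Every task is finished by hour 30, which is no later than the deadline of 34, so the schedule is feasible.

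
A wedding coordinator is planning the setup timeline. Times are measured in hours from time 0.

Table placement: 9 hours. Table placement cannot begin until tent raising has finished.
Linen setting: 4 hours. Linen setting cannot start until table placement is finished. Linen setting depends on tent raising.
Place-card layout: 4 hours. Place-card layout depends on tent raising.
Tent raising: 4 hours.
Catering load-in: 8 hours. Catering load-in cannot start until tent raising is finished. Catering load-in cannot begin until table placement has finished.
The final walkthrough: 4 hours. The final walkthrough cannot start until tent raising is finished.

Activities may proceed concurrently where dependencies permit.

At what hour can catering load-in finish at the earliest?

21

Nothing blocks tent raising, so it runs from hour 0 to hour 4.
Table placement waits on tent raising (finishes hour 4), so it starts at hour 4 and finishes at 4 + 9 = hour 13.
Catering load-in has to wait for tent raising (finishes hour 4); table placement (finishes hour 13). The latest of these is hour 13, so catering load-in runs hour 13 to 13 + 8 = hour 21.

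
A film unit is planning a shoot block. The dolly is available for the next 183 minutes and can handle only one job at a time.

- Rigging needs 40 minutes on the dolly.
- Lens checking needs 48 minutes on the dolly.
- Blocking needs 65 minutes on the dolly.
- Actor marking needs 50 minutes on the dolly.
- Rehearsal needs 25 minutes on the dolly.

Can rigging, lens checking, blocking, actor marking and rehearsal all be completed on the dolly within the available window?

No

Running back to back, the jobs need 40 + 48 + 65 + 50 + 25 = 228 minutes on the dolly.
Since 228 > 183, they cannot all fit.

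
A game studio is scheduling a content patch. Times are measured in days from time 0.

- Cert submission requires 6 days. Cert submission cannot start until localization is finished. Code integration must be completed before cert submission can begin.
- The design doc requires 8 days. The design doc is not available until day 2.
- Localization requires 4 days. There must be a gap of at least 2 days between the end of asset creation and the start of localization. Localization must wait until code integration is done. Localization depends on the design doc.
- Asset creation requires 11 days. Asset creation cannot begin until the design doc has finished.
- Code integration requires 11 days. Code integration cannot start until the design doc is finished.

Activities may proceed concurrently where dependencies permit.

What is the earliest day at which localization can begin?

23

The design doc cannot begin until its own release at day 2. It runs from day 2 to 2 + 8 = day 10.
Code integration waits on the design doc (finishes day 10), so it starts at day 10 and finishes at 10 + 11 = day 21.
Asset creation cannot begin until the design doc (finishes day 10). It runs from day 10 to 10 + 11 = day 21.
Localization waits on asset creation (finishes day 21, plus 2-day gap → day 23); code integration (finishes day 21); the design doc (finishes day 10). The latest of these is day 23, which is the earliest localization can start.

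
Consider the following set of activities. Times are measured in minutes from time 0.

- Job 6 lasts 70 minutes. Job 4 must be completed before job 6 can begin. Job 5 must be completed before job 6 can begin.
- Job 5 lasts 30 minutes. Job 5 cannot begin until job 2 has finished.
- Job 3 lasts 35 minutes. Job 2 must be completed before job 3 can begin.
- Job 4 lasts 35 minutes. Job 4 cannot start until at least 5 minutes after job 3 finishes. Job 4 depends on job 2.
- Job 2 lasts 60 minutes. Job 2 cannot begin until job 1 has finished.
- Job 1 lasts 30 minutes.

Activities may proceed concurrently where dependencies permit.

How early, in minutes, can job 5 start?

90

Nothing blocks job 1, so it runs from minute 0 to minute 30.
Job 2 cannot begin until job 1 (finishes minute 30). It runs from minute 30 to 30 + 60 = minute 90.
Job 5 waits on job 2 (finishes minute 90), so the earliest it can start is minute 90.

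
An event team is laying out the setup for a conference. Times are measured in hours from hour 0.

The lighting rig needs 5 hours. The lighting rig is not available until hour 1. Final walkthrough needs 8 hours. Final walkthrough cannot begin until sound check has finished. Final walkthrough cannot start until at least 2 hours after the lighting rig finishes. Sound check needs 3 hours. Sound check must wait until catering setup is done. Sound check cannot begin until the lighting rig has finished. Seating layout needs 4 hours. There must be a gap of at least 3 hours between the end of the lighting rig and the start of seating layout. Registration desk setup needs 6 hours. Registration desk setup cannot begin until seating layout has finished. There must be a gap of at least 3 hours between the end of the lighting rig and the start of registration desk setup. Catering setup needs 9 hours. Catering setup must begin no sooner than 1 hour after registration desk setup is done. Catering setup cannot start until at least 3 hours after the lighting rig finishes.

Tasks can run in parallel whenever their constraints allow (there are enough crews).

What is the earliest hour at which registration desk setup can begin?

The lighting rig waits on its own release at hour 1, so it starts at hour 1 and finishes at 1 + 5 = hour 6.
After the lighting rig (finishes hour 6, plus 3-hour gap → hour 9), seating layout can start at hour 9 and finishes at hour 13.
Registration desk setup waits on seating layout (finishes hour 13); the lighting rig (finishes hour 6, plus 3-hour gap → hour 9). The latest of these is hour 13, which is the earliest registration desk setup can start.

13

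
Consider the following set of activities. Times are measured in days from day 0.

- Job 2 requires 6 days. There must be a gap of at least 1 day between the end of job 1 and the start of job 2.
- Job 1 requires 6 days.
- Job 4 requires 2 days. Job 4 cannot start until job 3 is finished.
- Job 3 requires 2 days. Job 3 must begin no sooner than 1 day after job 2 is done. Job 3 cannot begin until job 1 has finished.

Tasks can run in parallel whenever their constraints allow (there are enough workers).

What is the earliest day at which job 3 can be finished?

Job 1 has no prerequisites, so it starts at day 0 and finishes at day 6.
Job 2 waits on job 1 (finishes day 6, plus 1-day gap → day 7), so it starts at day 7 and finishes at 7 + 6 = day 13.
Job 3 needs all of job 2 (finishes day 13, plus 1-day gap → day 14); job 1 (finishes day 6). That puts its earliest start at day 14; it finishes at 14 + 2 = day 16.

16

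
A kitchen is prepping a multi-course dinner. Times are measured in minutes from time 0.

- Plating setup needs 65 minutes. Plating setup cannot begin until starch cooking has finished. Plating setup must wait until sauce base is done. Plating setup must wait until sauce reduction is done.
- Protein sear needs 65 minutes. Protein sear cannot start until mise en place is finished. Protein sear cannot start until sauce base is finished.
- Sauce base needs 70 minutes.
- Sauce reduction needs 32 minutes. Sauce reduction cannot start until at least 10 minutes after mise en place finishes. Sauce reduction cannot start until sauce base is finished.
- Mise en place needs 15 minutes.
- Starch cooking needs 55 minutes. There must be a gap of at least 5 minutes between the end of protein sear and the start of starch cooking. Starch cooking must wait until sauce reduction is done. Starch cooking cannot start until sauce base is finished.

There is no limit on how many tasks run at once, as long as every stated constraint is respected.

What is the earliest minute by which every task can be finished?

Nothing blocks sauce base, so it runs from minute 0 to minute 70.
Mise en place has no prerequisites, so it starts at minute 0 and finishes at minute 15.
Sauce reduction needs all of mise en place (finishes minute 15, plus 10-minute gap → minute 25); sauce base (finishes minute 70). That puts its earliest start at minute 70; it finishes at 70 + 32 = minute 102.
Protein sear cannot start until mise en place (finishes minute 15); sauce base (finishes minute 70). The controlling bound is minute 70, so protein sear finishes at 70 + 65 = minute 135.
Starch cooking has to wait for protein sear (finishes minute 135, plus 5-minute gap → minute 140); sauce reduction (finishes minute 102); sauce base (finishes minute 70). The latest of these is minute 140, so starch cooking runs minute 140 to 140 + 55 = minute 195.
Plating setup has to wait for starch cooking (finishes minute 195); sauce base (finishes minute 70); sauce reduction (finishes minute 102). The latest of these is minute 195, so plating setup runs minute 195 to 195 + 65 = minute 260.
All tasks are finished once the last one completes. Finish times: Mise en place at 15, Sauce base at 70, Protein sear at 135, Sauce reduction at 102, Starch cooking at 195, Plating setup at 260. The latest is minute 260.

260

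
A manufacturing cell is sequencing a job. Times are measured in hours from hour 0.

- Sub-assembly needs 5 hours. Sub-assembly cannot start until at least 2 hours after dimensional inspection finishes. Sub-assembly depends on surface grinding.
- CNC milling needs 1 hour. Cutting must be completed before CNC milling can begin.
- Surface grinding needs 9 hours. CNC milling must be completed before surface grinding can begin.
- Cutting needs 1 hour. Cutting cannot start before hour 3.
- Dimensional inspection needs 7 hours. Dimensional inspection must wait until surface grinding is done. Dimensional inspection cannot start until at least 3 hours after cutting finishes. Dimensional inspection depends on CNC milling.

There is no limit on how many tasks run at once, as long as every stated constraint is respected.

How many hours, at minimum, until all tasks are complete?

28

After its own release at hour 3, cutting can start at hour 3 and finishes at hour 4.
CNC milling cannot begin until cutting (finishes hour 4). It runs from hour 4 to 4 + 1 = hour 5.
After CNC milling (finishes hour 5), surface grinding can start at hour 5 and finishes at hour 14.
Dimensional inspection needs all of surface grinding (finishes hour 14); cutting (finishes hour 4, plus 3-hour gap → hour 7); CNC milling (finishes hour 5). That puts its earliest start at hour 14; it finishes at 14 + 7 = hour 21.
For sub-assembly: dimensional inspection (finishes hour 21, plus 2-hour gap → hour 23); surface grinding (finishes hour 14). Taking the maximum gives a start of hour 23, and it finishes at 23 + 5 = hour 28.
All tasks are finished once the last one completes. Finish times: Cutting at 4, CNC milling at 5, Surface grinding at 14, Dimensional inspection at 21, Sub-assembly at 28. The latest is hour 28.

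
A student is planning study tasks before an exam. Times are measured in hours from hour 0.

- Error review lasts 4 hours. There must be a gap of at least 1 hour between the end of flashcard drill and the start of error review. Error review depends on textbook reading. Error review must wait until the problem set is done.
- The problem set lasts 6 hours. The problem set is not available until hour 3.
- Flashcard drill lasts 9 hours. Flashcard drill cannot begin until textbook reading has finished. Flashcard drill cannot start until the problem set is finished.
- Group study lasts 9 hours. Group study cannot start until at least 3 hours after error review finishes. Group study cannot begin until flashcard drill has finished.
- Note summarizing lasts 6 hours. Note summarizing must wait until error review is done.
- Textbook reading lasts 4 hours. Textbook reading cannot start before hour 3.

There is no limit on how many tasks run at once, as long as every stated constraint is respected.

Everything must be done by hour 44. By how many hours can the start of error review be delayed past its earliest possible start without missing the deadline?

9

After its own release at hour 3, the problem set can start at hour 3 and finishes at hour 9.
Textbook reading cannot begin until its own release at hour 3. It runs from hour 3 to 3 + 4 = hour 7.
Flashcard drill has to wait for textbook reading (finishes hour 7); the problem set (finishes hour 9). The latest of these is hour 9, so flashcard drill runs hour 9 to 9 + 9 = hour 18.
For error review: flashcard drill (finishes hour 18, plus 1-hour gap → hour 19); textbook reading (finishes hour 7); the problem set (finishes hour 9). Taking the maximum gives a start of hour 19, and it finishes at 19 + 4 = hour 23.

Working backward from the deadline:
To finish by hour 44, group study (duration 9) must start no later than hour 35.
To finish by hour 44, note summarizing (duration 6) must start no later than hour 38.
Error review has several dependents: group study (must start by hour 35, minus 3-hour gap → hour 32); note summarizing (must start by hour 38). The earliest of those limits is hour 32, so error review must start by 32 − 4 = hour 28.
So error review can start as early as hour 19 and as late as hour 28, giving 28 − 19 = 9 hours of slack.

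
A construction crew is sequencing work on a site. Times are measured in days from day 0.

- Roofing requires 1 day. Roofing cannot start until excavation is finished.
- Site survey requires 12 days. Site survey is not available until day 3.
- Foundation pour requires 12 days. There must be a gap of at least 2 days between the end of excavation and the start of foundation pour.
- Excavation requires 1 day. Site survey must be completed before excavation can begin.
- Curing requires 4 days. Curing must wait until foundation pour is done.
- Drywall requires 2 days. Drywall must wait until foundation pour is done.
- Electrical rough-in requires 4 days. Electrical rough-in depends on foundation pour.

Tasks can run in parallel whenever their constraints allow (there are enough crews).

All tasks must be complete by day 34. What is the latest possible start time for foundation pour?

Nothing follows curing; the deadline of day 34 is its only limit. It must start by 34 − 4 = day 30.
To finish by day 34, electrical rough-in (duration 4) must start no later than day 30.
Nothing follows drywall; the deadline of day 34 is its only limit. It must start by 34 − 2 = day 32.
For foundation pour: curing (must start by day 30); electrical rough-in (must start by day 30); drywall (must start by day 32). The most restrictive is day 30; with a 12-day duration, foundation pour must start by day 18.

18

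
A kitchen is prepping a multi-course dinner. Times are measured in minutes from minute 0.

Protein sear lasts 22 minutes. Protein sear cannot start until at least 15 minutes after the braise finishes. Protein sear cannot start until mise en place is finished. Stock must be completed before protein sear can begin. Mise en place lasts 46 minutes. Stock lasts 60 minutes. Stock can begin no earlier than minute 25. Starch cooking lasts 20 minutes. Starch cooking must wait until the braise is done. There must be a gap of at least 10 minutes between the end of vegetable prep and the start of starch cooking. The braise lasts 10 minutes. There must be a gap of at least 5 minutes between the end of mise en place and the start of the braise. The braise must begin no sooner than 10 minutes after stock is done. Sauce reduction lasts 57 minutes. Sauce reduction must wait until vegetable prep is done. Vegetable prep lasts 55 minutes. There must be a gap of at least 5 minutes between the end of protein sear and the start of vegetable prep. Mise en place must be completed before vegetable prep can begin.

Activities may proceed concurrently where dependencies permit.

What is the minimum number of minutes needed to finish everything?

259

After its own release at minute 25, stock can start at minute 25 and finishes at minute 85.
Nothing blocks mise en place, so it runs from minute 0 to minute 46.
For the braise: mise en place (finishes minute 46, plus 5-minute gap → minute 51); stock (finishes minute 85, plus 10-minute gap → minute 95). Taking the maximum gives a start of minute 95, and it finishes at 95 + 10 = minute 105.
Protein sear needs all of the braise (finishes minute 105, plus 15-minute gap → minute 120); mise en place (finishes minute 46); stock (finishes minute 85). That puts its earliest start at minute 120; it finishes at 120 + 22 = minute 142.
Vegetable prep cannot start until protein sear (finishes minute 142, plus 5-minute gap → minute 147); mise en place (finishes minute 46). The controlling bound is minute 147, so vegetable prep finishes at 147 + 55 = minute 202.
Starch cooking cannot start until the braise (finishes minute 105); vegetable prep (finishes minute 202, plus 10-minute gap → minute 212). The controlling bound is minute 212, so starch cooking finishes at 212 + 20 = minute 232.
Sauce reduction waits on vegetable prep (finishes minute 202), so it starts at minute 202 and finishes at 202 + 57 = minute 259.
All tasks are finished once the last one completes. Finish times: Mise en place at 46, Stock at 85, The braise at 105, Protein sear at 142, Vegetable prep at 202, Sauce reduction at 259, Starch cooking at 232. The latest is minute 259.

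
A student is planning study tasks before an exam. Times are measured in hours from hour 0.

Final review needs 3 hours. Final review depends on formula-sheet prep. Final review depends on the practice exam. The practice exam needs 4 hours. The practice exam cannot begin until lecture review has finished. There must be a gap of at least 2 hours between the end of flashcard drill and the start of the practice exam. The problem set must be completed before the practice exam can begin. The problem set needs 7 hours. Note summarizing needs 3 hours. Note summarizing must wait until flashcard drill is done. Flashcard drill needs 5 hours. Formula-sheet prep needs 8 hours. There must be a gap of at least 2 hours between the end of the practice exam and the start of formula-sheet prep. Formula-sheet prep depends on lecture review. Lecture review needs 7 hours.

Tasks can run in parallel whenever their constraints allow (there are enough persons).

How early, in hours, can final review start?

Flashcard drill can start immediately at hour 0; it finishes at hour 5.
The problem set has no prerequisites, so it starts at hour 0 and finishes at hour 7.
Lecture review has no prerequisites, so it starts at hour 0 and finishes at hour 7.
For the practice exam: lecture review (finishes hour 7); flashcard drill (finishes hour 5, plus 2-hour gap → hour 7); the problem set (finishes hour 7). Taking the maximum gives a start of hour 7, and it finishes at 7 + 4 = hour 11.
Formula-sheet prep cannot start until the practice exam (finishes hour 11, plus 2-hour gap → hour 13); lecture review (finishes hour 7). The controlling bound is hour 13, so formula-sheet prep finishes at 13 + 8 = hour 21.
Final review waits on formula-sheet prep (finishes hour 21); the practice exam (finishes hour 11). The latest of these is hour 21, which is the earliest final review can start.

21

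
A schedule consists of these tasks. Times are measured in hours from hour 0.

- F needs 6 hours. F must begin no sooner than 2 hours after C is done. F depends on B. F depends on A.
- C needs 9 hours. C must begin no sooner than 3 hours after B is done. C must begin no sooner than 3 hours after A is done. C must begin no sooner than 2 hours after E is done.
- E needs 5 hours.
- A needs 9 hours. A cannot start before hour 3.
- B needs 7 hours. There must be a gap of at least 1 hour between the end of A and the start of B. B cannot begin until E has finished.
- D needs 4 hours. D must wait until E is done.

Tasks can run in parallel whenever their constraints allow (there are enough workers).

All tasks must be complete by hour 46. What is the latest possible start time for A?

9

F has no dependents, so it just needs to finish by hour 46. Starting by 46 − 6 = hour 40 achieves that.
C has to be done before F (must start by hour 40, minus 2-hour gap → hour 38). That means finishing by hour 38, i.e. starting by 38 − 9 = hour 29.
B has several dependents: C (must start by hour 29, minus 3-hour gap → hour 26); F (must start by hour 40). The earliest of those limits is hour 26, so B must start by 26 − 7 = hour 19.
A has several dependents: B (must start by hour 19, minus 1-hour gap → hour 18); C (must start by hour 29, minus 3-hour gap → hour 26); F (must start by hour 40). The earliest of those limits is hour 18, so A must start by 18 − 9 = hour 9.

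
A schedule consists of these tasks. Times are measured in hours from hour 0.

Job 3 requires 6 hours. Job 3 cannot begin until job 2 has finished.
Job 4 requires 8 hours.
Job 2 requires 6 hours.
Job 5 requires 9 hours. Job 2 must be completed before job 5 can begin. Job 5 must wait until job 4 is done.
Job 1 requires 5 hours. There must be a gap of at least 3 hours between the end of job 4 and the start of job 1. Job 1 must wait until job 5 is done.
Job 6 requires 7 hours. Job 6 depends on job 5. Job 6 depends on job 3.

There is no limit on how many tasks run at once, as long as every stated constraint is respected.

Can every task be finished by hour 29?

Job 4 has no prerequisites, so it starts at hour 0 and finishes at hour 8.
Job 2 has no prerequisites, so it starts at hour 0 and finishes at hour 6.
Job 5 has to wait for job 2 (finishes hour 6); job 4 (finishes hour 8). The latest of these is hour 8, so job 5 runs hour 8 to 8 + 9 = hour 17.
Job 1 cannot start until job 4 (finishes hour 8, plus 3-hour gap → hour 11); job 5 (finishes hour 17). The controlling bound is hour 17, so job 1 finishes at 17 + 5 = hour 22.
After job 2 (finishes hour 6), job 3 can start at hour 6 and finishes at hour 12.
Job 6 has to wait for job 5 (finishes hour 17); job 3 (finishes hour 12). The latest of these is hour 17, so job 6 runs hour 17 to 17 + 7 = hour 24.
Every task is finished by hour 24, which is no later than the deadline of 29, so the schedule is feasible.

Yes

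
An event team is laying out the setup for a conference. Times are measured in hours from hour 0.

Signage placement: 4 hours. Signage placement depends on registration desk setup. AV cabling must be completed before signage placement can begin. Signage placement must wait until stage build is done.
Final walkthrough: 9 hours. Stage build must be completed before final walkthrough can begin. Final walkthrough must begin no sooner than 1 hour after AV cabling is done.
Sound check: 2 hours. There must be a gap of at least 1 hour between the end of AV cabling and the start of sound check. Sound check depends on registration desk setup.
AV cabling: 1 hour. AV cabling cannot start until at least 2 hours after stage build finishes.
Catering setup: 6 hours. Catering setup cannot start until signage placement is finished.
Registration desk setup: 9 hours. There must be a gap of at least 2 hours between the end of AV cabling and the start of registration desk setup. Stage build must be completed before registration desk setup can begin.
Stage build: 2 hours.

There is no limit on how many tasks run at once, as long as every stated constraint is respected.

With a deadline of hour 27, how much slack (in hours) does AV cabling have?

1

Stage build has no prerequisites, so it starts at hour 0 and finishes at hour 2.
After stage build (finishes hour 2, plus 2-hour gap → hour 4), AV cabling can start at hour 4 and finishes at hour 5.

Working backward from the deadline:
Catering setup must finish by hour 27; it takes 6 hours, so it must start by 27 − 6 = hour 21.
Signage placement must finish before catering setup (must start by hour 21). With a 4-hour duration, signage placement must start by 21 − 4 = hour 17.
Sound check has no dependents, so it just needs to finish by hour 27. Starting by 27 − 2 = hour 25 achieves that.
Registration desk setup feeds signage placement (must start by hour 17); sound check (must start by hour 25). Taking the minimum, registration desk setup must finish by hour 17 and start by 17 − 9 = hour 8.
Final walkthrough must finish by hour 27; it takes 9 hours, so it must start by 27 − 9 = hour 18.
AV cabling must finish in time for registration desk setup (must start by hour 8, minus 2-hour gap → hour 6); signage placement (must start by hour 17); sound check (must start by hour 25, minus 1-hour gap → hour 24); final walkthrough (must start by hour 18, minus 1-hour gap → hour 17). The tightest is hour 6, so AV cabling must start by 6 − 1 = hour 5.
So AV cabling can start as early as hour 4 and as late as hour 5, giving 5 − 4 = 1 hour of slack.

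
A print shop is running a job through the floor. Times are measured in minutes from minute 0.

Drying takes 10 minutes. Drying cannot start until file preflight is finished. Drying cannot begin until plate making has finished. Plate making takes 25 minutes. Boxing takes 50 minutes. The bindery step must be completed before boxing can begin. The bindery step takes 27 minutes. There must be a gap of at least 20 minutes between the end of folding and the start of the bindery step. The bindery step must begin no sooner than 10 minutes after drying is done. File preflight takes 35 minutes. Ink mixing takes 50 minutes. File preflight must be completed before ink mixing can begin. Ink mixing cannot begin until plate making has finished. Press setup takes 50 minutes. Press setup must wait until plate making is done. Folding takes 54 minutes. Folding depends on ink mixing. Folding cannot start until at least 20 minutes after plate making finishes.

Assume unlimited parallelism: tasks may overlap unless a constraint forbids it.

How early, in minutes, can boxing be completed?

Plate making can start immediately at minute 0; it finishes at minute 25.
File preflight can start immediately at minute 0; it finishes at minute 35.
For drying: file preflight (finishes minute 35); plate making (finishes minute 25). Taking the maximum gives a start of minute 35, and it finishes at 35 + 10 = minute 45.
Ink mixing has to wait for file preflight (finishes minute 35); plate making (finishes minute 25). The latest of these is minute 35, so ink mixing runs minute 35 to 35 + 50 = minute 85.
For folding: ink mixing (finishes minute 85); plate making (finishes minute 25, plus 20-minute gap → minute 45). Taking the maximum gives a start of minute 85, and it finishes at 85 + 54 = minute 139.
The bindery step cannot start until folding (finishes minute 139, plus 20-minute gap → minute 159); drying (finishes minute 45, plus 10-minute gap → minute 55). The controlling bound is minute 159, so the bindery step finishes at 159 + 27 = minute 186.
Boxing waits on the bindery step (finishes minute 186), so it starts at minute 186 and finishes at 186 + 50 = minute 236.

236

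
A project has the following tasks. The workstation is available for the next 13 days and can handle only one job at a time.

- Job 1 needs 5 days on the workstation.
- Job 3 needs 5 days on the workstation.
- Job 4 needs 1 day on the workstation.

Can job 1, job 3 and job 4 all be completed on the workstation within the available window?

Running back to back, the jobs need 5 + 5 + 1 = 11 days on the workstation.
Since 11 ≤ 13, they fit within the window.

Yes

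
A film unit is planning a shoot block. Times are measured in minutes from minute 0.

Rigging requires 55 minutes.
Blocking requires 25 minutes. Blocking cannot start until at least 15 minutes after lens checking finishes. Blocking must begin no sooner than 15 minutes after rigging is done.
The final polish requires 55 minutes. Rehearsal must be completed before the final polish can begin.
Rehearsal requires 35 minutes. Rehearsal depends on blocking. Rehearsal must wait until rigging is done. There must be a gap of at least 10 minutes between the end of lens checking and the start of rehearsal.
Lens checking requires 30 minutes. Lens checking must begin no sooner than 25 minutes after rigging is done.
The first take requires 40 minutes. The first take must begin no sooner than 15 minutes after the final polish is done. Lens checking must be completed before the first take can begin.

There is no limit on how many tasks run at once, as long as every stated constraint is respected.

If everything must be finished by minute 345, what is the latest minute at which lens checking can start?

The first take has no dependents, so it just needs to finish by minute 345. Starting by 345 − 40 = minute 305 achieves that.
The final polish has to be done before the first take (must start by minute 305, minus 15-minute gap → minute 290). That means finishing by minute 290, i.e. starting by 290 − 55 = minute 235.
Rehearsal has to be done before the final polish (must start by minute 235). That means finishing by minute 235, i.e. starting by 235 − 35 = minute 200.
Blocking has to be done before rehearsal (must start by minute 200). That means finishing by minute 200, i.e. starting by 200 − 25 = minute 175.
Lens checking has several dependents: blocking (must start by minute 175, minus 15-minute gap → minute 160); rehearsal (must start by minute 200, minus 10-minute gap → minute 190); the first take (must start by minute 305). The earliest of those limits is minute 160, so lens checking must start by 160 − 30 = minute 130.

130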